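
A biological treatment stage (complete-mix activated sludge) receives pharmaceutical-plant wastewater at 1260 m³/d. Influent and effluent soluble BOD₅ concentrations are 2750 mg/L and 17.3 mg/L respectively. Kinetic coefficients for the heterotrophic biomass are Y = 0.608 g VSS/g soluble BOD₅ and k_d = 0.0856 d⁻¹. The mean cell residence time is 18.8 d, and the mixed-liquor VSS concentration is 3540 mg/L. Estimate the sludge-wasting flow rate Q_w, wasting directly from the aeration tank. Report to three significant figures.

Rearranging the biomass balance for a CMAS with decay, V = Y·Q·ΔS·θ_c / [X·(1+k_d θ_c)] = 0.608 × 1260 × (2750 − 17.3) × 18.8 / [3540 × (1 + 0.0856 × 18.8)] = 3.94×10^7 / 9237 = 4261 m³.
Wasting from the aeration tank: Q_w = V / θ_c = 4261 / 18.8 = 226.6 m³/d.

Q_w ≈ 227 m³/d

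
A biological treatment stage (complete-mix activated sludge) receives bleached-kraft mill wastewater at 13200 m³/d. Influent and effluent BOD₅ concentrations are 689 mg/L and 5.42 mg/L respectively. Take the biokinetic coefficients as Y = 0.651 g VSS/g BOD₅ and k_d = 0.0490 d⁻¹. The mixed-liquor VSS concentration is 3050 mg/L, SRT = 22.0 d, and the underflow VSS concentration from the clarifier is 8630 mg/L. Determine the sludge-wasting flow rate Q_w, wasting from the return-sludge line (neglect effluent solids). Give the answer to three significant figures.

Q_w ≈ 328 m³/d

From the SRT design equation V = Y Q (S₀−S) θ_c / [X (1 + k_d θ_c)] = 0.651 × 13200 × (689 − 5.42) × 22.0 / [3050 × (1 + 0.0490 × 22.0)] = 1.29×10^8 / 6338 = 20390 m³.
θ_c = V·X/(Q_w·X_r) when wasting from the recycle, so Q_w = V·X/(θ_c·X_r) = 20390 × 3050 / (22.0 × 8630) = 327.6 m³/d.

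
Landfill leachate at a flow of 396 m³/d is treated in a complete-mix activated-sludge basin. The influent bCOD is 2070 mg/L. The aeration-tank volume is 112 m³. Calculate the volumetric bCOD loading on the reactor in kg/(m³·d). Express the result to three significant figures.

L_v ≈ 7.32 kg bCOD/(m³·d)

Applied bCOD load per unit volume = Q·S₀/V = (396 × 2070/1000)/112.0 = 7.319 kg bCOD·m⁻³·d⁻¹.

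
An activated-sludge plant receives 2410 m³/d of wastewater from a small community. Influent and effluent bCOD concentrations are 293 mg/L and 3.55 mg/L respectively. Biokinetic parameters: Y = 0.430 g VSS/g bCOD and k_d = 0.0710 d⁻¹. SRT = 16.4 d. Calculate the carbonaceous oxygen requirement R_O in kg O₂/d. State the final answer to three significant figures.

R_O ≈ 501 kg O₂/d

Observed yield with endogenous decay: Y_obs = Y / (1 + k_d·θ_c) = 0.430 / (1 + 0.0710 × 16.4) = 0.430 / 2.164 = 0.1987 g VSS/g bCOD.
Q·(S₀ − S) = 2410 × (293 − 3.55) × 10⁻³ = 697.6 kg/d removed.
Biomass synthesised: P_X = Y_obs × 697.6 = 138.6 kg VSS/d.
R_O = Q·(S₀ − S) − 1.42·P_X = 697.6 − 1.42 × 138.6 = 500.8 kg O₂/d.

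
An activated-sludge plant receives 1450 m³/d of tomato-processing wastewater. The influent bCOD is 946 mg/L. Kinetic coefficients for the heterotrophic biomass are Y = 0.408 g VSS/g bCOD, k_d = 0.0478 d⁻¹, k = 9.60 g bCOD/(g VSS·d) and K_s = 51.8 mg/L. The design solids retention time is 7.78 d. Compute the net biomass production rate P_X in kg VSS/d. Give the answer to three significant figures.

P_X ≈ 407 kg VSS/d

From the Monod/SRT balance for a CMAS, S = K_s·(1+k_d θ_c)/[θ_c·(Y k − k_d) − 1] = 51.8 × (1 + 0.0478 × 7.78) / [7.78 × (0.408 × 9.60 − 0.0478) − 1] = 71.06 / 29.10 = 2.442 mg/L.
Correct the yield for decay: Y_obs = Y/(1 + k_d θ_c) = 0.408 / (1 + 0.0478 × 7.78) = 0.408 / 1.372 = 0.2974.
ΔS = 946 − 2.44 = 943.6 mg/L, so the substrate removal rate is 1450 × 943.6/1000 = 1368 kg bCOD/d.
So the net sludge growth is P_X = 0.2974 × 1368 = 406.9 kg VSS/d.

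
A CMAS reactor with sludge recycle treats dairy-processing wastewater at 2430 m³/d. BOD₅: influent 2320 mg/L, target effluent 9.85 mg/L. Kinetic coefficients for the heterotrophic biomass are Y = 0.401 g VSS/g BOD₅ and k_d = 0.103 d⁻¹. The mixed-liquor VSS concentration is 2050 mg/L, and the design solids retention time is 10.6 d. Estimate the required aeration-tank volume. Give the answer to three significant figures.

V ≈ 5560 m³

Rearranging the biomass balance for a CMAS with decay, V = Y·Q·ΔS·θ_c / [X·(1+k_d θ_c)] = 0.401 × 2430 × (2320 − 9.85) × 10.6 / [2050 × (1 + 0.103 × 10.6)] = 2.39×10^7 / 4288 = 5564 m³.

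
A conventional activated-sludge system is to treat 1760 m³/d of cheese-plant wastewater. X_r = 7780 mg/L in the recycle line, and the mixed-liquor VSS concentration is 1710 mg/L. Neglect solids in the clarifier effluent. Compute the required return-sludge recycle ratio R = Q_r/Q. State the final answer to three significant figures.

R ≈ 0.282

Solids balance on the clarifier gives (1+R)X = R·X_r, so R = X/(X_r − X) = 1710 / (7780 − 1710) = 0.2817.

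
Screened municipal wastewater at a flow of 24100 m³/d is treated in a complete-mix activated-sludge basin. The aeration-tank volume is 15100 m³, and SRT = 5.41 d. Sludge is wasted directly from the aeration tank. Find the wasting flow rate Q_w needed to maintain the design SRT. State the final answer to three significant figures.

Wasting from the aeration tank: Q_w = V / θ_c = 15100 / 5.41 = 2791 m³/d.

Q_w ≈ 2790 m³/d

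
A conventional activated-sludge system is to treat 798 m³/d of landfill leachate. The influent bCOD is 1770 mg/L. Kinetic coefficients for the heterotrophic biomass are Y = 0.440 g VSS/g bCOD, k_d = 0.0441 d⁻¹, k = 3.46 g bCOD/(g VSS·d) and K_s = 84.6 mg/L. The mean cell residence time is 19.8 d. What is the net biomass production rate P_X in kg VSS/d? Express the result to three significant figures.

P_X ≈ 331 kg VSS/d

From the Monod/SRT balance for a CMAS, S = K_s·(1+k_d θ_c)/[θ_c·(Y k − k_d) − 1] = 84.6 × (1 + 0.0441 × 19.8) / [19.8 × (0.440 × 3.46 − 0.0441) − 1] = 158.5 / 28.27 = 5.606 mg/L.
The observed yield is Y_obs = Y/(1 + k_d·θ_c) = 0.440 / (1 + 0.0441 × 19.8) = 0.440 / 1.873 = 0.2349 g VSS per g bCOD removed.
ΔS = 1770 − 5.61 = 1764 mg/L, so the substrate removal rate is 798 × 1764/1000 = 1408 kg bCOD/d.
Biomass produced: P_X = Y_obs·Q·ΔS = 0.2349 × 1408 ≈ 330.7 kg VSS/d.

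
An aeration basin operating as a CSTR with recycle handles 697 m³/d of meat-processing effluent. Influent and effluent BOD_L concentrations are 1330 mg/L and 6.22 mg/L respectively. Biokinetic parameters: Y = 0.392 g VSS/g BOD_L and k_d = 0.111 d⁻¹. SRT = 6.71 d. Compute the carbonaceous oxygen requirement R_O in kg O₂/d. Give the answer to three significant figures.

R_O ≈ 628 kg O₂/d

Correct the yield for decay: Y_obs = Y/(1 + k_d θ_c) = 0.392 / (1 + 0.111 × 6.71) = 0.392 / 1.745 = 0.2247.
Substrate removed = Q·(S₀ − S) = 697 m³/d × (1330 − 6.22) g/m³ = 9.23×10^5 g/d = 922.7 kg/d.
Net sludge production P_X = 0.2247 × 922.7 = 207.3 kg VSS/d.
R_O = Q·ΔS − 1.42 P_X = 922.7 − 294.4 = 628.3 kg O₂/d.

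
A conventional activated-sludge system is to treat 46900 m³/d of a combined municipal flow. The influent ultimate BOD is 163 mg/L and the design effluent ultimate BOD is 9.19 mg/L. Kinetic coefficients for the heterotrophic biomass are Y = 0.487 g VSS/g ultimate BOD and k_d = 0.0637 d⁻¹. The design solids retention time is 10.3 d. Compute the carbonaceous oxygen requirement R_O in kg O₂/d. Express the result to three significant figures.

Observed yield with endogenous decay: Y_obs = Y / (1 + k_d·θ_c) = 0.487 / (1 + 0.0637 × 10.3) = 0.487 / 1.656 = 0.2941 g VSS/g ultimate BOD.
Substrate removed = Q·(S₀ − S) = 46900 m³/d × (163 − 9.19) g/m³ = 7.21×10^6 g/d = 7214 kg/d.
P_X = Y_obs·Q·(S₀ − S) = 0.2941 × 7214 = 2121 kg VSS/d.
R_O = Q·(S₀ − S) − 1.42·P_X = 7214 − 1.42 × 2121 = 4201 kg O₂/d.

R_O ≈ 4200 kg O₂/d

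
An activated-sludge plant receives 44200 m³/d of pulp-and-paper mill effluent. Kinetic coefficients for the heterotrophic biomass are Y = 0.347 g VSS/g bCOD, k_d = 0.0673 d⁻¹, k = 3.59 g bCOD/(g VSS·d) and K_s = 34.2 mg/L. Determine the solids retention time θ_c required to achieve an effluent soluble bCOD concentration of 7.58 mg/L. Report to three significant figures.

θ_c ≈ 6.30 d

Specific growth rate at S = 7.58 mg/L: μ = YkS/(K_s+S) = 0.347·3.59·7.58/(34.2+7.58) = 0.2260 d⁻¹.
θ_c = 1/(μ − k_d) = 1/(0.2260 − 0.0673) = 1/0.1587 = 6.301 d.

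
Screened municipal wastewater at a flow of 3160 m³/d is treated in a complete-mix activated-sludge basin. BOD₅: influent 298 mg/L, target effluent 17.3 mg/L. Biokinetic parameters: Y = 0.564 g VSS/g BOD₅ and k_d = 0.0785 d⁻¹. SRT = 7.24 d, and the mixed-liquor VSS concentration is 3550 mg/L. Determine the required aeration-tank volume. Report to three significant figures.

Rearranging the biomass balance for a CMAS with decay, V = Y·Q·ΔS·θ_c / [X·(1+k_d θ_c)] = 0.564 × 3160 × (298 − 17.3) × 7.24 / [3550 × (1 + 0.0785 × 7.24)] = 3.62×10^6 / 5568 = 650.5 m³.

V ≈ 651 m³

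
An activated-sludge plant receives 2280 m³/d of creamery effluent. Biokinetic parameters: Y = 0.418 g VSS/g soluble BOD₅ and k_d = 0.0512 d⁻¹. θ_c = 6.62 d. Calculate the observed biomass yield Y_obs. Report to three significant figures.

Observed yield with endogenous decay: Y_obs = Y / (1 + k_d·θ_c) = 0.418 / (1 + 0.0512 × 6.62) = 0.418 / 1.339 = 0.3122 g VSS/g soluble BOD₅.

Y_obs ≈ 0.312 g VSS/g soluble BOD₅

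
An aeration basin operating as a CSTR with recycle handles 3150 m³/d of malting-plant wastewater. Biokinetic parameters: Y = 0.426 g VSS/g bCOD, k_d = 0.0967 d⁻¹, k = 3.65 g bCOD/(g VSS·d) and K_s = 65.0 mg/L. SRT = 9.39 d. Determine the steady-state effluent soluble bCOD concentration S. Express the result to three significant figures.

S ≈ 9.77 mg/L

From the Monod/SRT balance for a CMAS, S = K_s·(1+k_d θ_c)/[θ_c·(Y k − k_d) − 1] = 65.0 × (1 + 0.0967 × 9.39) / [9.39 × (0.426 × 3.65 − 0.0967) − 1] = 124.0 / 12.69 = 9.771 mg/L.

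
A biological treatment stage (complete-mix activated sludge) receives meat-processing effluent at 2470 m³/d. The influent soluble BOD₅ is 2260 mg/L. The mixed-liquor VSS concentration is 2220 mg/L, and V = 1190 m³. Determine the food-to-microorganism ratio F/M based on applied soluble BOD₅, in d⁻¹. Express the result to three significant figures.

F/M = Q·S₀ / (V·X) = 2470 × 2260 / (1190 × 2220) = 2.113 g soluble BOD₅·(g VSS·d)⁻¹.

F/M ≈ 2.11 d⁻¹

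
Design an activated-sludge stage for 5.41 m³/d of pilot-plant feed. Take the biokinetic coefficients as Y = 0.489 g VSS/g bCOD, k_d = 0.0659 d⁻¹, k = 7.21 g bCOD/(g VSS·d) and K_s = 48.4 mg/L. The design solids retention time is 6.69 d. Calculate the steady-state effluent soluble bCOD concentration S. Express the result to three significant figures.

S ≈ 3.15 mg/L

From the Monod/SRT balance for a CMAS, S = K_s·(1+k_d θ_c)/[θ_c·(Y k − k_d) − 1] = 48.4 × (1 + 0.0659 × 6.69) / [6.69 × (0.489 × 7.21 − 0.0659) − 1] = 69.74 / 22.15 = 3.149 mg/L.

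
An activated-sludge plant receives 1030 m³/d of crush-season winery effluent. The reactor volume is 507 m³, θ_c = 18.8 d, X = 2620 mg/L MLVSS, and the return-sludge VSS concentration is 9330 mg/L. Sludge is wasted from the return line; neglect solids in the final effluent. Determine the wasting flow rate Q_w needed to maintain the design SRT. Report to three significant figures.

Q_w = (V·X)/(θ_c X_r) = 507.0 × 2620 / (18.8 × 9330) = 7.573 m³/d.

Q_w ≈ 7.57 m³/d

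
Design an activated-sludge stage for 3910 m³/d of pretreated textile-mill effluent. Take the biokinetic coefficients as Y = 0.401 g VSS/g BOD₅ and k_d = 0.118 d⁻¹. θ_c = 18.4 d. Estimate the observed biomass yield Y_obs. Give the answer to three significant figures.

The observed yield is Y_obs = Y/(1 + k_d·θ_c) = 0.401 / (1 + 0.118 × 18.4) = 0.401 / 3.171 = 0.1265 g VSS per g BOD₅ removed.

Y_obs ≈ 0.126 g VSS/g BOD₅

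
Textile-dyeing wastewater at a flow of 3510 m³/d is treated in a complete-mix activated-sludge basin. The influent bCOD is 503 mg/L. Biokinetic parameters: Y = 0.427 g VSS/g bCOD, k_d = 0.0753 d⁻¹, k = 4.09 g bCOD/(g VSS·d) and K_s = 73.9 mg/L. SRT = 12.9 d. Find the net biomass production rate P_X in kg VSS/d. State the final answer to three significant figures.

P_X ≈ 377 kg VSS/d

For a completely mixed reactor with recycle the Lawrence–McCarty relation gives S = K_s·(1 + k_d·θ_c) / [θ_c·(Y·k − k_d) − 1] = 73.9 × (1 + 0.0753 × 12.9) / [12.9 × (0.427 × 4.09 − 0.0753) − 1] = 145.7 / 20.56 = 7.087 mg/L.
The observed yield is Y_obs = Y/(1 + k_d·θ_c) = 0.427 / (1 + 0.0753 × 12.9) = 0.427 / 1.971 = 0.2166 g VSS per g bCOD removed.
Mass of bCOD removed per day: Q(S₀ − S) = 3510 × 495.9 g/m³ = 1741 kg/d.
P_X = Y_obs · Q(S₀ − S) = 0.2166 × 1741 = 377.0 kg VSS/d.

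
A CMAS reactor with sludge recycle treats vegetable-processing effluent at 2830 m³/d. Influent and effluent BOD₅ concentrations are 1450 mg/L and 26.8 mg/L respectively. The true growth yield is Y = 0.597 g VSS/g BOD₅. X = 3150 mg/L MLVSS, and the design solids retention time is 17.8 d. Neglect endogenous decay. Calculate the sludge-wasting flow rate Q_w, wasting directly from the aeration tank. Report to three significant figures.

Biomass mass balance (decay neglected): V·X = Y·Q·(S₀ − S)·θ_c, so V = 0.597 × 2830 × (1450 − 26.8) × 17.8 / 3150 = 13587 m³.
For wasting at MLVSS concentration, Q_w = V/θ_c = 13587/17.8 = 763.3 m³/d.

Q_w ≈ 763 m³/d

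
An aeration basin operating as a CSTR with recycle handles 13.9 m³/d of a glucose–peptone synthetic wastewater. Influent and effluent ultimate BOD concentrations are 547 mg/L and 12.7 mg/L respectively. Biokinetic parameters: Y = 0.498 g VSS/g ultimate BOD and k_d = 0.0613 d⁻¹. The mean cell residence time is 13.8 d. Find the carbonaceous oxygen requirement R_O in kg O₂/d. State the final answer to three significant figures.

R_O ≈ 4.58 kg O₂/d

The observed yield is Y_obs = Y/(1 + k_d·θ_c) = 0.498 / (1 + 0.0613 × 13.8) = 0.498 / 1.846 = 0.2698 g VSS per g ultimate BOD removed.
Q·(S₀ − S) = 13.9 × (547 − 12.7) × 10⁻³ = 7.427 kg/d removed.
P_X = Y_obs·Q·(S₀ − S) = 0.2698 × 7.427 = 2.004 kg VSS/d.
R_O = Q·(S₀ − S) − 1.42·P_X = 7.427 − 1.42 × 2.004 = 4.582 kg O₂/d.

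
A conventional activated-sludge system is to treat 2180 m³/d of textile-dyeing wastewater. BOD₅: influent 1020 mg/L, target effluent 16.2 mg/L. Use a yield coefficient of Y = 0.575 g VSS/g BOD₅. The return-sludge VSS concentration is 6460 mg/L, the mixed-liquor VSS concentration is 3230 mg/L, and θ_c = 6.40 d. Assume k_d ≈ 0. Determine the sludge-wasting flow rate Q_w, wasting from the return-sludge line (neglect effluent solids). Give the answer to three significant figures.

Q_w ≈ 195 m³/d

With k_d = 0 the design equation reduces to V = Y Q (S₀−S) θ_c / X = 0.575 × 2180 × (1020 − 16.2) × 6.40 / 3230 = 2493 m³.
θ_c = V·X/(Q_w·X_r) when wasting from the recycle, so Q_w = V·X/(θ_c·X_r) = 2493 × 3230 / (6.40 × 6460) = 194.8 m³/d.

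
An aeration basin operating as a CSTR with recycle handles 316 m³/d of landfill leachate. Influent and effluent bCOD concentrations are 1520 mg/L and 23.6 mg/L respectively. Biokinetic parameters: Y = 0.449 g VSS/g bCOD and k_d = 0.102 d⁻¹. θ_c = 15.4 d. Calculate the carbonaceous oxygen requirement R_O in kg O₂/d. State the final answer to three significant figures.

Correct the yield for decay: Y_obs = Y/(1 + k_d θ_c) = 0.449 / (1 + 0.102 × 15.4) = 0.449 / 2.571 = 0.1747.
Mass of bCOD removed per day: Q(S₀ − S) = 316 × 1496 g/m³ = 472.9 kg/d.
Biomass synthesised: P_X = Y_obs × 472.9 = 82.59 kg VSS/d.
Carbonaceous O₂ demand = substrate oxidised − cell-mass equivalent = 472.9 − 1.42 × 82.59 = 355.6 kg O₂/d.

R_O ≈ 356 kg O₂/d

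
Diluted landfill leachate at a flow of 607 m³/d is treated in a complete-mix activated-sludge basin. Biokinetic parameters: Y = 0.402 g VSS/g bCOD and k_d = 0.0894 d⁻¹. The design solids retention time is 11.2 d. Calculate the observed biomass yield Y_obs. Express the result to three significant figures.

Y_obs ≈ 0.201 g VSS/g bCOD

Y_obs = Y / (1 + k_d θ_c) = 0.402 / (1 + 0.0894 × 11.2) = 0.402 / 2.001 = 0.2009.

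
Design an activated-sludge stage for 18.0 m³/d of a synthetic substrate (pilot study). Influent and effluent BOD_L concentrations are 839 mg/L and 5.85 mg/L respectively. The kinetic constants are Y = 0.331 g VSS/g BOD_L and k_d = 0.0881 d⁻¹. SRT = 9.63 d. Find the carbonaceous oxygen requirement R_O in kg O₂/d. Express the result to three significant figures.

R_O ≈ 11.2 kg O₂/d

Y_obs = Y / (1 + k_d θ_c) = 0.331 / (1 + 0.0881 × 9.63) = 0.331 / 1.848 = 0.1791.
Q·(S₀ − S) = 18.0 × (839 − 5.85) × 10⁻³ = 15.00 kg/d removed.
P_X = Y_obs·Q·(S₀ − S) = 0.1791 × 15.00 = 2.686 kg VSS/d.
R_O = Q·(S₀ − S) − 1.42·P_X = 15.00 − 1.42 × 2.686 = 11.18 kg O₂/d.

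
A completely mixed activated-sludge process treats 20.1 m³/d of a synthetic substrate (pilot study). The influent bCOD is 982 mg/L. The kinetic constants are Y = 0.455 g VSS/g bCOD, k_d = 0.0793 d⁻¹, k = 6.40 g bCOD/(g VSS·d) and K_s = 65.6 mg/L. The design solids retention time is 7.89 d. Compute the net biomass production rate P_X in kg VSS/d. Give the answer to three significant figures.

P_X ≈ 5.50 kg VSS/d

Effluent substrate depends only on kinetics and SRT: S = K_s(1 + k_d θ_c) / [θ_c(Yk − k_d) − 1] = 65.6 × (1 + 0.0793 × 7.89) / [7.89 × (0.455 × 6.40 − 0.0793) − 1] = 106.6 / 21.35 = 4.995 mg/L.
The observed yield is Y_obs = Y/(1 + k_d·θ_c) = 0.455 / (1 + 0.0793 × 7.89) = 0.455 / 1.626 = 0.2799 g VSS per g bCOD removed.
Mass of bCOD removed per day: Q(S₀ − S) = 20.1 × 977.0 g/m³ = 19.64 kg/d.
So the net sludge growth is P_X = 0.2799 × 19.64 = 5.496 kg VSS/d.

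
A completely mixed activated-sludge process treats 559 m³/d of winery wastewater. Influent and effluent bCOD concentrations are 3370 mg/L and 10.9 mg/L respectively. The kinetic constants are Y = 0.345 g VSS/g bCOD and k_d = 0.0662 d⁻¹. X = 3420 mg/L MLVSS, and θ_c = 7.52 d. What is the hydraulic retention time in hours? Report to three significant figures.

τ ≈ 40.8 h

From the SRT design equation V = Y Q (S₀−S) θ_c / [X (1 + k_d θ_c)] = 0.345 × 559 × (3370 − 10.9) × 7.52 / [3420 × (1 + 0.0662 × 7.52)] = 4.87×10^6 / 5123 = 951.0 m³.
τ = V/Q = 951.0/559 = 1.701 d, or 40.83 h.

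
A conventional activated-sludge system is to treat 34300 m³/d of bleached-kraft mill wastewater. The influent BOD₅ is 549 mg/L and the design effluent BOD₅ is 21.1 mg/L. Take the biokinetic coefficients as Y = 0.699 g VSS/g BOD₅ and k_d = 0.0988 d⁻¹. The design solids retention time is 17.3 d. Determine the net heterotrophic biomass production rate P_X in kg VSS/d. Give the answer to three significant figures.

P_X ≈ 4670 kg VSS/d

Correct the yield for decay: Y_obs = Y/(1 + k_d θ_c) = 0.699 / (1 + 0.0988 × 17.3) = 0.699 / 2.709 = 0.2580.
Substrate removed = Q·(S₀ − S) = 34300 m³/d × (549 − 21.1) g/m³ = 1.81×10^7 g/d = 18107 kg/d.
Biomass produced: P_X = Y_obs·Q·ΔS = 0.2580 × 18107 ≈ 4672 kg VSS/d.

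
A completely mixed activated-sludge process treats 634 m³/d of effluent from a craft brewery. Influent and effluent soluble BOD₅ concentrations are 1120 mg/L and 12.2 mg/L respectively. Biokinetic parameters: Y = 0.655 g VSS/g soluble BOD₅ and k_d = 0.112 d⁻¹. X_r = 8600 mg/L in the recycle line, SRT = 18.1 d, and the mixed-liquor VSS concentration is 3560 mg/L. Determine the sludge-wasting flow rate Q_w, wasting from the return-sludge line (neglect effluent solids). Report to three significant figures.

Q_w ≈ 17.7 m³/d

Rearranging the biomass balance for a CMAS with decay, V = Y·Q·ΔS·θ_c / [X·(1+k_d θ_c)] = 0.655 × 634 × (1120 − 12.2) × 18.1 / [3560 × (1 + 0.112 × 18.1)] = 8.33×10^6 / 10777 = 772.6 m³.
Wasting from the return line (neglecting effluent solids): Q_w = V·X / (θ_c·X_r) = 772.6 × 3560 / (18.1 × 8600) = 17.67 m³/d.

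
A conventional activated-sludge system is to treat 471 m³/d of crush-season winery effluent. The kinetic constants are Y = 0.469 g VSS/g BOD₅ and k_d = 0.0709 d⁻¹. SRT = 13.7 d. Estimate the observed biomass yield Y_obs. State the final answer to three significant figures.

Observed yield with endogenous decay: Y_obs = Y / (1 + k_d·θ_c) = 0.469 / (1 + 0.0709 × 13.7) = 0.469 / 1.971 = 0.2379 g VSS/g BOD₅.

Y_obs ≈ 0.238 g VSS/g BOD₅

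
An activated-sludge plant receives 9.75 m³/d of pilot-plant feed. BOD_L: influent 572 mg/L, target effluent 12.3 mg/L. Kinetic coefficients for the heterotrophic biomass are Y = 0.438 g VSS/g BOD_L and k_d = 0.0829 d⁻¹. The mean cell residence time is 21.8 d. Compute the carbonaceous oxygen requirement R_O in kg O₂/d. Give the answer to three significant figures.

R_O ≈ 4.25 kg O₂/d

Y_obs = Y / (1 + k_d θ_c) = 0.438 / (1 + 0.0829 × 21.8) = 0.438 / 2.807 = 0.1560.
Substrate removed = Q·(S₀ − S) = 9.75 m³/d × (572 − 12.3) g/m³ = 5.46×10^3 g/d = 5.457 kg/d.
P_X = Y_obs·Q·(S₀ − S) = 0.1560 × 5.457 = 0.8514 kg VSS/d.
R_O = Q·(S₀ − S) − 1.42·P_X = 5.457 − 1.42 × 0.8514 = 4.248 kg O₂/d.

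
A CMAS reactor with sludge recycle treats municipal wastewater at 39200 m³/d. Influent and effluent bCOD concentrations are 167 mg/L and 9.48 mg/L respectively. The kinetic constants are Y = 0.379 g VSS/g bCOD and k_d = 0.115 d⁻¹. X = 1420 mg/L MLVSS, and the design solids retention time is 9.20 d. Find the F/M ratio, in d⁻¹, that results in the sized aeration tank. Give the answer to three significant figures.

F/M ≈ 0.626 d⁻¹

Rearranging the biomass balance for a CMAS with decay, V = Y·Q·ΔS·θ_c / [X·(1+k_d θ_c)] = 0.379 × 39200 × (167 − 9.48) × 9.20 / [1420 × (1 + 0.115 × 9.20)] = 2.15×10^7 / 2922 = 7367 m³.
F/M = Q·S₀ / (V·X) = 39200 × 167 / (7367 × 1420) = 0.6257 g bCOD·(g VSS·d)⁻¹.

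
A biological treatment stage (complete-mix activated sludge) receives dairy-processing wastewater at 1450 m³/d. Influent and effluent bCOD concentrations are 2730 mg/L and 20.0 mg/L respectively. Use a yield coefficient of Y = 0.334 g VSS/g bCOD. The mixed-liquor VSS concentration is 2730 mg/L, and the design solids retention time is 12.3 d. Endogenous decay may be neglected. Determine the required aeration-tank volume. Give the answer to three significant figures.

V ≈ 5910 m³

With k_d = 0 the design equation reduces to V = Y Q (S₀−S) θ_c / X = 0.334 × 1450 × (2730 − 20.0) × 12.3 / 2730 = 5913 m³.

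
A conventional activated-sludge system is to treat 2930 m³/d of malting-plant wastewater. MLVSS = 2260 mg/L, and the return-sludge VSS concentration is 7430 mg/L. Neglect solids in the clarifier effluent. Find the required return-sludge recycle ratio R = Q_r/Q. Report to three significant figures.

R ≈ 0.437

R = Q_r/Q = X/(X_r − X) = 2260 / (7430 − 2260) = 0.4371.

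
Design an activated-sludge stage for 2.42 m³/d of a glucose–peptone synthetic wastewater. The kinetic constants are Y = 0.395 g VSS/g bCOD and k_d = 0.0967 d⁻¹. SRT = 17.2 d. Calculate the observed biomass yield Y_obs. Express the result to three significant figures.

Y_obs ≈ 0.148 g VSS/g bCOD

Observed yield with endogenous decay: Y_obs = Y / (1 + k_d·θ_c) = 0.395 / (1 + 0.0967 × 17.2) = 0.395 / 2.663 = 0.1483 g VSS/g bCOD.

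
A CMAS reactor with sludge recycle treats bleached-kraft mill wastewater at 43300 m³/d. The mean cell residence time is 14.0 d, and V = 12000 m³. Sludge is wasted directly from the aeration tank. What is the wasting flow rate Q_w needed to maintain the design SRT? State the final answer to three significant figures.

Q_w ≈ 857 m³/d

With mixed-liquor wasting, θ_c = V/Q_w, so Q_w = V/θ_c = 12000/14.0 = 857.1 m³/d.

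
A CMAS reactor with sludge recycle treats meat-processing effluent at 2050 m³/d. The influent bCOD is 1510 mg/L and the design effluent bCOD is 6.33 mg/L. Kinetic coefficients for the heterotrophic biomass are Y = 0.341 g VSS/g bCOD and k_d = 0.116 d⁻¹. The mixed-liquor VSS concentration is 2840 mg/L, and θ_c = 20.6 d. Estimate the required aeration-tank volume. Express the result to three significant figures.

V ≈ 2250 m³

Steady-state biomass mass balance: V·X·(1 + k_d·θ_c) = Y·Q·(S₀ − S)·θ_c, so V = 0.341 × 2050 × (1510 − 6.33) × 20.6 / [2840 × (1 + 0.116 × 20.6)] = 2.17×10^7 / 9626 = 2249 m³.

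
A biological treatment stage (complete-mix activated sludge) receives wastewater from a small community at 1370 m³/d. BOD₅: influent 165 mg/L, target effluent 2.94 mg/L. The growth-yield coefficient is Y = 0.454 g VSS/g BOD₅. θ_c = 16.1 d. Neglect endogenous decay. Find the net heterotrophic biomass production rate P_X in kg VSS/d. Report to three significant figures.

With endogenous decay neglected, the observed yield equals the true yield: Y_obs = Y = 0.454 g VSS/g BOD₅.
Substrate removed = Q·(S₀ − S) = 1370 m³/d × (165 − 2.94) g/m³ = 2.22×10^5 g/d = 222.0 kg/d.
Net biomass production P_X = Y_obs × Q·(S₀ − S) = 0.4540 × 222.0 = 100.8 kg VSS/d.

P_X ≈ 101 kg VSS/d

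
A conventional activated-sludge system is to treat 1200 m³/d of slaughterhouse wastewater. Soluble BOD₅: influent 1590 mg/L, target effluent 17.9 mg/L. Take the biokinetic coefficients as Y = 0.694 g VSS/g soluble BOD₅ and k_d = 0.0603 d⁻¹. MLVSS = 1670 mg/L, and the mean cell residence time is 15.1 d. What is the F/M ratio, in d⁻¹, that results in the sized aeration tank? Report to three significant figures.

F/M ≈ 0.184 d⁻¹

Rearranging the biomass balance for a CMAS with decay, V = Y·Q·ΔS·θ_c / [X·(1+k_d θ_c)] = 0.694 × 1200 × (1590 − 17.9) × 15.1 / [1670 × (1 + 0.0603 × 15.1)] = 1.98×10^7 / 3191 = 6196 m³.
F/M = Q·S₀ / (V·X) = 1200 × 1590 / (6196 × 1670) = 0.1844 g soluble BOD₅·(g VSS·d)⁻¹.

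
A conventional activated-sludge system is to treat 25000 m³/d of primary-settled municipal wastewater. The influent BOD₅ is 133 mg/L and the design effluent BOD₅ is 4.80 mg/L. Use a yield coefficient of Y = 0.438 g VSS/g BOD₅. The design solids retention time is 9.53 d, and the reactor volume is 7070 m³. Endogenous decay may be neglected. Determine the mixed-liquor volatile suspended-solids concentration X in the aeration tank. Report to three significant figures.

Without decay, X = Y Q (S₀−S) θ_c / V = 0.438 × 25000 × (133 − 4.80) × 9.53 / 7070 = 1892 mg/L.

X ≈ 1890 mg/L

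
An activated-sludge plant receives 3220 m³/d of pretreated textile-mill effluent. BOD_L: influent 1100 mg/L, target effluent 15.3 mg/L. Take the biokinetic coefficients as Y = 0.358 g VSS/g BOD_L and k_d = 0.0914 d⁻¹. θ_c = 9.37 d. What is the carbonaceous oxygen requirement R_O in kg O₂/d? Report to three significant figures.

Correct the yield for decay: Y_obs = Y/(1 + k_d θ_c) = 0.358 / (1 + 0.0914 × 9.37) = 0.358 / 1.856 = 0.1928.
ΔS = 1100 − 15.3 = 1085 mg/L, so the substrate removal rate is 3220 × 1085/1000 = 3493 kg BOD_L/d.
Biomass synthesised: P_X = Y_obs × 3493 = 673.6 kg VSS/d.
R_O = Q·(S₀ − S) − 1.42·P_X = 3493 − 1.42 × 673.6 = 2536 kg O₂/d.

R_O ≈ 2540 kg O₂/d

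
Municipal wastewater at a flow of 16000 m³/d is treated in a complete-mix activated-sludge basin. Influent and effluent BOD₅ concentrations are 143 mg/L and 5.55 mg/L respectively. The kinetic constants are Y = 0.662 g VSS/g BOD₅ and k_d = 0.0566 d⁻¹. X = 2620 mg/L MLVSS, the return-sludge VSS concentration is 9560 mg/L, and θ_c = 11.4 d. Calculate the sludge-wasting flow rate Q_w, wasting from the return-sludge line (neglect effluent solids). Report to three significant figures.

From the SRT design equation V = Y Q (S₀−S) θ_c / [X (1 + k_d θ_c)] = 0.662 × 16000 × (143 − 5.55) × 11.4 / [2620 × (1 + 0.0566 × 11.4)] = 1.66×10^7 / 4311 = 3850 m³.
θ_c = V·X/(Q_w·X_r) when wasting from the recycle, so Q_w = V·X/(θ_c·X_r) = 3850 × 2620 / (11.4 × 9560) = 92.56 m³/d.

Q_w ≈ 92.6 m³/d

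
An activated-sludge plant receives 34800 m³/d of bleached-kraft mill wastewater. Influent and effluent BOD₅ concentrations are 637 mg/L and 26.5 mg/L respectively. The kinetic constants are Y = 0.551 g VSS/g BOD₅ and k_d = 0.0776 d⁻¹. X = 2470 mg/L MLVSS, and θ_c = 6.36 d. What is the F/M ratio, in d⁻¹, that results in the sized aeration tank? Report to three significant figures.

From the SRT design equation V = Y Q (S₀−S) θ_c / [X (1 + k_d θ_c)] = 0.551 × 34800 × (637 − 26.5) × 6.36 / [2470 × (1 + 0.0776 × 6.36)] = 7.45×10^7 / 3689 = 20182 m³.
F/M = Q·S₀ / (V·X) = 34800 × 637 / (20182 × 2470) = 0.4447 g BOD₅·(g VSS·d)⁻¹.

F/M ≈ 0.445 d⁻¹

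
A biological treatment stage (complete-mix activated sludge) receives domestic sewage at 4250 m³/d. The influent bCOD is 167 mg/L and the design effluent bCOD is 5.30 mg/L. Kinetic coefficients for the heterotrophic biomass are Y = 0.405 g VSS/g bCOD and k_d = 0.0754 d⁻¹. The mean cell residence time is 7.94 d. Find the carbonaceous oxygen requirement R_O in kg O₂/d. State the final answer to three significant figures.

R_O ≈ 440 kg O₂/d

Y_obs = Y / (1 + k_d θ_c) = 0.405 / (1 + 0.0754 × 7.94) = 0.405 / 1.599 = 0.2533.
Substrate removed = Q·(S₀ − S) = 4250 m³/d × (167 − 5.30) g/m³ = 6.87×10^5 g/d = 687.2 kg/d.
P_X = Y_obs·Q·(S₀ − S) = 0.2533 × 687.2 = 174.1 kg VSS/d.
R_O = Q·(S₀ − S) − 1.42·P_X = 687.2 − 1.42 × 174.1 = 440.0 kg O₂/d.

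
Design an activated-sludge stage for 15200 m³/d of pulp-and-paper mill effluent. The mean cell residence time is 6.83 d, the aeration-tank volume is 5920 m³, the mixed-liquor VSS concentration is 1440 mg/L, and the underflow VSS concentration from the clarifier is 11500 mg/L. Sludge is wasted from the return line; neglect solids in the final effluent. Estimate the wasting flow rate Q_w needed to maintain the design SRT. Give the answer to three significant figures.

θ_c = V·X/(Q_w·X_r) when wasting from the recycle, so Q_w = V·X/(θ_c·X_r) = 5920 × 1440 / (6.83 × 11500) = 108.5 m³/d.

Q_w ≈ 109 m³/d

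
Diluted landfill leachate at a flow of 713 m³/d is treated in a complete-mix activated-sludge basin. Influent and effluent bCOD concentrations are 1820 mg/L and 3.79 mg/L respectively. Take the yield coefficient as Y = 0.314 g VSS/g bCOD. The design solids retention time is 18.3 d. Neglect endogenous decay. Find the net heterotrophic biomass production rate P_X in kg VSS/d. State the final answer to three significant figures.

P_X ≈ 407 kg VSS/d

With endogenous decay neglected, the observed yield equals the true yield: Y_obs = Y = 0.314 g VSS/g bCOD.
Mass of bCOD removed per day: Q(S₀ − S) = 713 × 1816 g/m³ = 1295 kg/d.
So the net sludge growth is P_X = 0.3140 × 1295 = 406.6 kg VSS/d.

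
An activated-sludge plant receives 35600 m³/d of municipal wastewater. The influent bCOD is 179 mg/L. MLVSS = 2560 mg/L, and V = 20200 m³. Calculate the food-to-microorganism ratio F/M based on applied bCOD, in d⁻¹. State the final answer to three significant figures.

Food-to-microorganism ratio F/M = Q S₀ / (V X) = 35600 × 179 / (20200 × 2560) = 0.1232 d⁻¹.

F/M ≈ 0.123 d⁻¹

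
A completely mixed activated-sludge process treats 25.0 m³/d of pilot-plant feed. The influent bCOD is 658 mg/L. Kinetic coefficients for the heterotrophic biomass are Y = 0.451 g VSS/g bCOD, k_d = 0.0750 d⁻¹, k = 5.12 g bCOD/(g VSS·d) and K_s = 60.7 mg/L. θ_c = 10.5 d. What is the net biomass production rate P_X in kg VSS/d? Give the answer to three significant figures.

P_X ≈ 4.12 kg VSS/d

Effluent substrate depends only on kinetics and SRT: S = K_s(1 + k_d θ_c) / [θ_c(Yk − k_d) − 1] = 60.7 × (1 + 0.0750 × 10.5) / [10.5 × (0.451 × 5.12 − 0.0750) − 1] = 108.5 / 22.46 = 4.831 mg/L.
Y_obs = Y / (1 + k_d θ_c) = 0.451 / (1 + 0.0750 × 10.5) = 0.451 / 1.788 = 0.2523.
ΔS = 658 − 4.83 = 653.2 mg/L, so the substrate removal rate is 25.0 × 653.2/1000 = 16.33 kg bCOD/d.
P_X = Y_obs · Q(S₀ − S) = 0.2523 × 16.33 = 4.120 kg VSS/d.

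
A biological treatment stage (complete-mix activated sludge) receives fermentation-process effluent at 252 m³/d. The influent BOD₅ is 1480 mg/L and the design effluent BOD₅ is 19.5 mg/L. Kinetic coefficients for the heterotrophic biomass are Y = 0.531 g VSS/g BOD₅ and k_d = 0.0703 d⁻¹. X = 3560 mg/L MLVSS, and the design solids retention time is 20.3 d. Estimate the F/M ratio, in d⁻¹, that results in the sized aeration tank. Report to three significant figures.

From the SRT design equation V = Y Q (S₀−S) θ_c / [X (1 + k_d θ_c)] = 0.531 × 252 × (1480 − 19.5) × 20.3 / [3560 × (1 + 0.0703 × 20.3)] = 3.97×10^6 / 8640 = 459.2 m³.
F/M = Q·S₀ / (V·X) = 252 × 1480 / (459.2 × 3560) = 0.2282 g BOD₅·(g VSS·d)⁻¹.

F/M ≈ 0.228 d⁻¹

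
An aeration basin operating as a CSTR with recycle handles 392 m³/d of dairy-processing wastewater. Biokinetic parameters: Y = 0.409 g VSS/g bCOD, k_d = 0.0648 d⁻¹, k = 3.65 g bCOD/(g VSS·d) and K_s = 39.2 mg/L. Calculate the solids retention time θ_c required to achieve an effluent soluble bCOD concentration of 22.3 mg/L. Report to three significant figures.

θ_c ≈ 2.10 d

Specific growth rate at S = 22.3 mg/L: μ = YkS/(K_s+S) = 0.409·3.65·22.3/(39.2+22.3) = 0.5413 d⁻¹.
θ_c = 1/(μ − k_d) = 1/(0.5413 − 0.0648) = 1/0.4765 = 2.099 d.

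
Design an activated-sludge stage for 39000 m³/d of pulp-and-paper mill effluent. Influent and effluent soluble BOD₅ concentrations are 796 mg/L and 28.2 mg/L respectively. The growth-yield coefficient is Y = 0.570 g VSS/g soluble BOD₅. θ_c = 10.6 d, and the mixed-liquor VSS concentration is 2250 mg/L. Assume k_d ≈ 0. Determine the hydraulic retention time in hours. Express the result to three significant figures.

τ ≈ 49.5 h

V·X = Y·Q·ΔS·θ_c gives V = 0.570 × 39000 × (796 − 28.2) × 10.6 / 2250 = 80410 m³.
HRT = V/Q = 80410 m³ / 39000 m³·d⁻¹ = 2.062 d × 24 = 49.48 h.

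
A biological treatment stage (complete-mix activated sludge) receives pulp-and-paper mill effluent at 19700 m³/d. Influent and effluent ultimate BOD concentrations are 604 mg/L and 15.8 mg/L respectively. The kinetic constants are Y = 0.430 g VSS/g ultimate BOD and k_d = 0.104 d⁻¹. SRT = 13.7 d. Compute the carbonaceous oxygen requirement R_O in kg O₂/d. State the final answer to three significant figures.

R_O ≈ 8670 kg O₂/d

Observed yield with endogenous decay: Y_obs = Y / (1 + k_d·θ_c) = 0.430 / (1 + 0.104 × 13.7) = 0.430 / 2.425 = 0.1773 g VSS/g ultimate BOD.
Substrate removed = Q·(S₀ − S) = 19700 m³/d × (604 − 15.8) g/m³ = 1.16×10^7 g/d = 11588 kg/d.
P_X = Y_obs·Q·(S₀ − S) = 0.1773 × 11588 = 2055 kg VSS/d.
Carbonaceous O₂ demand = substrate oxidised − cell-mass equivalent = 11588 − 1.42 × 2055 = 8670 kg O₂/d.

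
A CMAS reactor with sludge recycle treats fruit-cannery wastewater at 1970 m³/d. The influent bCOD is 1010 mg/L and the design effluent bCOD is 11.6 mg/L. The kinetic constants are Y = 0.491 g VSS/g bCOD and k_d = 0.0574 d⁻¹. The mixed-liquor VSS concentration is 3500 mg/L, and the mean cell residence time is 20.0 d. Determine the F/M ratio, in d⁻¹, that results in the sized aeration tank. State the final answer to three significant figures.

From the SRT design equation V = Y Q (S₀−S) θ_c / [X (1 + k_d θ_c)] = 0.491 × 1970 × (1010 − 11.6) × 20.0 / [3500 × (1 + 0.0574 × 20.0)] = 1.93×10^7 / 7518 = 2569 m³.
F/M = Q·S₀ / (V·X) = 1970 × 1010 / (2569 × 3500) = 0.2213 g bCOD·(g VSS·d)⁻¹.

F/M ≈ 0.221 d⁻¹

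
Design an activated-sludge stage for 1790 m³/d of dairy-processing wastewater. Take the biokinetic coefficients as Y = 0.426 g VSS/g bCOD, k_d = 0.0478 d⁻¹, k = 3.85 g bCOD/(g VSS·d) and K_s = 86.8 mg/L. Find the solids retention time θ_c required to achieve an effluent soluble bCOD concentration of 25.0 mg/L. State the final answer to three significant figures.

θ_c ≈ 3.14 d

From 1/θ_c = Y·k·S/(K_s + S) − k_d: Y·k·S/(K_s+S) = 0.426 × 3.85 × 25.0 / (86.8 + 25.0) = 0.3667 d⁻¹.
1/θ_c = 0.3667 − 0.0478 = 0.3189 d⁻¹, so θ_c = 3.135 d.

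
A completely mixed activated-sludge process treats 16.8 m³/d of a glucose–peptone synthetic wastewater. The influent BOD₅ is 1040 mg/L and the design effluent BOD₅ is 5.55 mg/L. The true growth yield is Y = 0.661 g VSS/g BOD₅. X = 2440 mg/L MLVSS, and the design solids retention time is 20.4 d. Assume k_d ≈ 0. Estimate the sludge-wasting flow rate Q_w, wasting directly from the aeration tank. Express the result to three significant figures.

Q_w ≈ 4.71 m³/d

V·X = Y·Q·ΔS·θ_c gives V = 0.661 × 16.8 × (1040 − 5.55) × 20.4 / 2440 = 96.04 m³.
Wasting from the aeration tank: Q_w = V / θ_c = 96.04 / 20.4 = 4.708 m³/d.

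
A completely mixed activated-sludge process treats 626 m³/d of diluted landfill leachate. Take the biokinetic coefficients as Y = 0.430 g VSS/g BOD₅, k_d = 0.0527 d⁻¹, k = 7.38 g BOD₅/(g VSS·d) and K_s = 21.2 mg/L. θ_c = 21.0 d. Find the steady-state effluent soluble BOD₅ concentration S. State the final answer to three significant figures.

S ≈ 0.692 mg/L

Effluent substrate depends only on kinetics and SRT: S = K_s(1 + k_d θ_c) / [θ_c(Yk − k_d) − 1] = 21.2 × (1 + 0.0527 × 21.0) / [21.0 × (0.430 × 7.38 − 0.0527) − 1] = 44.66 / 64.53 = 0.6921 mg/L.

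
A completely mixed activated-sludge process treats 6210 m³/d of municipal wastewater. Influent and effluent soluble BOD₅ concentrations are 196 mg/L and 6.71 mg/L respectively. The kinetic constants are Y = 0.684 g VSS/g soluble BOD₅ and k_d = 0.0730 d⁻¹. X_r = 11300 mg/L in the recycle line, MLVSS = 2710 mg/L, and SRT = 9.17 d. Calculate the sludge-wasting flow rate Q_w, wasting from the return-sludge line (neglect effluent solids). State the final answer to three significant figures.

From the SRT design equation V = Y Q (S₀−S) θ_c / [X (1 + k_d θ_c)] = 0.684 × 6210 × (196 − 6.71) × 9.17 / [2710 × (1 + 0.0730 × 9.17)] = 7.37×10^6 / 4524 = 1630 m³.
Wasting from the return line (neglecting effluent solids): Q_w = V·X / (θ_c·X_r) = 1630 × 2710 / (9.17 × 11300) = 42.62 m³/d.

Q_w ≈ 42.6 m³/d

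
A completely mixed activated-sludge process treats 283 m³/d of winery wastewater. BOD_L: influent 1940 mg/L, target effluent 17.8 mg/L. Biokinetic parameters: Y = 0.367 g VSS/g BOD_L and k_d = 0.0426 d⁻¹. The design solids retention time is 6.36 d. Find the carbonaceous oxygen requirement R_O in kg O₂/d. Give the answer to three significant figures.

R_O ≈ 321 kg O₂/d

Correct the yield for decay: Y_obs = Y/(1 + k_d θ_c) = 0.367 / (1 + 0.0426 × 6.36) = 0.367 / 1.271 = 0.2888.
Substrate removed = Q·(S₀ − S) = 283 m³/d × (1940 − 17.8) g/m³ = 5.44×10^5 g/d = 544.0 kg/d.
P_X = Y_obs·Q·(S₀ − S) = 0.2888 × 544.0 = 157.1 kg VSS/d.
Carbonaceous O₂ demand = substrate oxidised − cell-mass equivalent = 544.0 − 1.42 × 157.1 = 320.9 kg O₂/d.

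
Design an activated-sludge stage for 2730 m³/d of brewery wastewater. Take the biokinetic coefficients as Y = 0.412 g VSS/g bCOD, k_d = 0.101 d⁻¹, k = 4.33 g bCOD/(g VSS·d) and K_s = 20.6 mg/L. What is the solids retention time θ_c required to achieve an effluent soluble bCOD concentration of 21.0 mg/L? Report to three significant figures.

Specific growth rate at S = 21.0 mg/L: μ = YkS/(K_s+S) = 0.412·4.33·21.0/(20.6+21.0) = 0.9006 d⁻¹.
1/θ_c = 0.9006 − 0.101 = 0.7996 d⁻¹, so θ_c = 1.251 d.

θ_c ≈ 1.25 d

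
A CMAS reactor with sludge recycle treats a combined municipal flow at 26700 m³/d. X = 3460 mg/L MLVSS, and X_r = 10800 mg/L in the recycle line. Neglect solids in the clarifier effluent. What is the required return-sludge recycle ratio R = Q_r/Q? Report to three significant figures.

Mass balance around the secondary clarifier (neglecting effluent solids): R = X / (X_r − X) = 3460 / (10800 − 3460) = 0.4714.

R ≈ 0.471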